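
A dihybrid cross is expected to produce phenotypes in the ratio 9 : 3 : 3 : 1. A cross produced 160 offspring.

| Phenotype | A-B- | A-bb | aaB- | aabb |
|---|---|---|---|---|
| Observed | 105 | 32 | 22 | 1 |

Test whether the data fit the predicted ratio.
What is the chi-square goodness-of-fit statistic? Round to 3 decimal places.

12.867

Ratio total = 16. Expected counts: 160×9/16 = 90, 160×3/16 = 30, 160×3/16 = 30, 160×1/16 = 10.
A-B-: (105 − 90)²/90 = 225/90 = 2.5000
A-bb: (32 − 30)²/30 = 4/30 = 0.1333
aaB-: (22 − 30)²/30 = 64/30 = 2.1333
aabb: (1 − 10)²/10 = 81/10 = 8.1000
Sum = 12.867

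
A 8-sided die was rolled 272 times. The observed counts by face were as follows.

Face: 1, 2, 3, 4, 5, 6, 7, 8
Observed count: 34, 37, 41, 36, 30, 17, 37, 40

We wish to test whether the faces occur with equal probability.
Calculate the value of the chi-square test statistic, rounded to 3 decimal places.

12.118

Under H₀ each category has probability 1/8, so each expected count is 272/8 = 34.
cat         O        E   (O−E)²/E
1          34       34     0.0000
2          37       34     0.2647
3          41       34     1.4412
4          36       34     0.1176
5          30       34     0.4706
6          17       34     8.5000
7          37       34     0.2647
8          40       34     1.0588
Sum = 12.118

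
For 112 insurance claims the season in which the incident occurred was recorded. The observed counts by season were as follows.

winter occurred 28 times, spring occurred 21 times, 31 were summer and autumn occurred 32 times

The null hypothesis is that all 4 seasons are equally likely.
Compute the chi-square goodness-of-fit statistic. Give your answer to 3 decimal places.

Expected count for each of the 4 categories: 112/4 = 28.
χ² = (28−28)²/28 + (21−28)²/28 + (31−28)²/28 + (32−28)²/28
   = 0.0000 + 1.7500 + 0.3214 + 0.5714
Sum = 2.643

2.643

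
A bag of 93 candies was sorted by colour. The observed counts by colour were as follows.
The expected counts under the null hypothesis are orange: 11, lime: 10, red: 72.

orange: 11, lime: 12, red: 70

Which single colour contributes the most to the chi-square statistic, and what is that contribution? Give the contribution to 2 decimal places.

cat         O        E   (O−E)²/E
orange     11       11      0.000
lime       12       10      0.400
red        70       72      0.056
The largest term is for lime: 0.40.

lime, 0.40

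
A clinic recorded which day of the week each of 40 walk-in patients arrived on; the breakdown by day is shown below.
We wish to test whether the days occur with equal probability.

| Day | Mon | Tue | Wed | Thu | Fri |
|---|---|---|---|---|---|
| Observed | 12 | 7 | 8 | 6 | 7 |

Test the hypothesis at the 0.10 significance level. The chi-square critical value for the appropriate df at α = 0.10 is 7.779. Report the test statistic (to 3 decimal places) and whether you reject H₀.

2.750; do not reject

Under H₀ each category has probability 1/5, so each expected count is 40/5 = 8.
χ² = (12−8)²/8 + (7−8)²/8 + (8−8)²/8 + (6−8)²/8 + (7−8)²/8
   = 2.0000 + 0.1250 + 0.0000 + 0.5000 + 0.1250
Sum = 2.750
df = 4. Since 2.750 < 7.779, we do not reject H₀.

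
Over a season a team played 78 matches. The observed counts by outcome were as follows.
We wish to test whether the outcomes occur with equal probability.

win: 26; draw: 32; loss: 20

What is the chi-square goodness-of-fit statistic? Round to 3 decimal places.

2.769

Under H₀ each category has probability 1/3, so each expected count is 78/3 = 26.
win: (26 − 26)²/26 = 0/26 = 0.0000
draw: (32 − 26)²/26 = 36/26 = 1.3846
loss: (20 − 26)²/26 = 36/26 = 1.3846
Sum = 2.769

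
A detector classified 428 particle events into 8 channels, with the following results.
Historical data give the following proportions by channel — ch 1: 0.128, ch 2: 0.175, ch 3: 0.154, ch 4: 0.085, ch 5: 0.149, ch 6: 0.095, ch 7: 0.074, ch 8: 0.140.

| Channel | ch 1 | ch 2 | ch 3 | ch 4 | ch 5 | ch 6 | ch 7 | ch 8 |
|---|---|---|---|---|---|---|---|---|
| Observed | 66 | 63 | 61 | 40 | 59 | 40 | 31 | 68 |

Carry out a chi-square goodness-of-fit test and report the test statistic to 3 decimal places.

6.385

Expected counts E_i = n·p_i: 428×0.128 = 54.784, 428×0.175 = 74.9, 428×0.154 = 65.912, 428×0.085 = 36.38, 428×0.149 = 63.772, 428×0.095 = 40.66, 428×0.074 = 31.672, 428×0.140 = 59.92.
χ² = (66−54.784)²/54.784 + (63−74.9)²/74.9 + (61−65.912)²/65.912 + (40−36.38)²/36.38 + (59−63.772)²/63.772 + (40−40.66)²/40.66 + (31−31.672)²/31.672 + (68−59.92)²/59.92
   = 2.2963 + 1.8907 + 0.3661 + 0.3602 + 0.3571 + 0.0107 + 0.0143 + 1.0896
Sum = 6.385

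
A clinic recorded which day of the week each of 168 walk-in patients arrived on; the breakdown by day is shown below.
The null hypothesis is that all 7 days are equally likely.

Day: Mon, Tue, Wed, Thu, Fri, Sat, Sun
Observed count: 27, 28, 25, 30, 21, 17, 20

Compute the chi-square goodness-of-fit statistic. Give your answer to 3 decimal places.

5.667

Expected count for each of the 7 categories: 168/7 = 24.
Mon: (27 − 24)²/24 = 9/24 = 0.3750
Tue: (28 − 24)²/24 = 16/24 = 0.6667
Wed: (25 − 24)²/24 = 1/24 = 0.0417
Thu: (30 − 24)²/24 = 36/24 = 1.5000
Fri: (21 − 24)²/24 = 9/24 = 0.3750
Sat: (17 − 24)²/24 = 49/24 = 2.0417
Sun: (20 − 24)²/24 = 16/24 = 0.6667
Sum = 5.667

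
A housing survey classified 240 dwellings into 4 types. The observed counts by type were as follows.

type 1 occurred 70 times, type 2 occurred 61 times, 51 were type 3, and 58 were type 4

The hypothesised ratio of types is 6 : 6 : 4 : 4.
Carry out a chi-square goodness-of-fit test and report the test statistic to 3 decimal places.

4.007

Ratio total = 20. Expected counts: 240×6/20 = 72, 240×6/20 = 72, 240×4/20 = 48, 240×4/20 = 48.
type 1: (70 − 72)²/72 = 4/72 = 0.0556
type 2: (61 − 72)²/72 = 121/72 = 1.6806
type 3: (51 − 48)²/48 = 9/48 = 0.1875
type 4: (58 − 48)²/48 = 100/48 = 2.0833
Sum = 4.007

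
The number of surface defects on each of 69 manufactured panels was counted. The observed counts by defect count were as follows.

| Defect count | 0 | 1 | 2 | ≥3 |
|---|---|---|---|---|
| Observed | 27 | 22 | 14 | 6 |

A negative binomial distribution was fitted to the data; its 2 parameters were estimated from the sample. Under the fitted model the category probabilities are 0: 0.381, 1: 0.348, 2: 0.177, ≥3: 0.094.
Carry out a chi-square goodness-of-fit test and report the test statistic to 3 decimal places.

0.486

Expected counts E_i = n·p_i: 69×0.381 = 26.289, 69×0.348 = 24.012, 69×0.177 = 12.213, 69×0.094 = 6.486.
0: (27 − 26.289)²/26.289 = 0.505521/26.289 = 0.0192
1: (22 − 24.012)²/24.012 = 4.048144/24.012 = 0.1686
2: (14 − 12.213)²/12.213 = 3.193369/12.213 = 0.2615
≥3: (6 − 6.486)²/6.486 = 0.236196/6.486 = 0.0364
Sum = 0.486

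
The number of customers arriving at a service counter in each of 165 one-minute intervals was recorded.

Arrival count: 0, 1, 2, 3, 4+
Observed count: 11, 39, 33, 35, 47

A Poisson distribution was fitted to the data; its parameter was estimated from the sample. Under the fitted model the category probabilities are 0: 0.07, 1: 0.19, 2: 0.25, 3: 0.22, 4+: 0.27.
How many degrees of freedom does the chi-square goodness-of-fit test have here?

There are k = 5 categories and 1 parameter estimated from the data, so df = 5 − 1 − 1 = 3.

3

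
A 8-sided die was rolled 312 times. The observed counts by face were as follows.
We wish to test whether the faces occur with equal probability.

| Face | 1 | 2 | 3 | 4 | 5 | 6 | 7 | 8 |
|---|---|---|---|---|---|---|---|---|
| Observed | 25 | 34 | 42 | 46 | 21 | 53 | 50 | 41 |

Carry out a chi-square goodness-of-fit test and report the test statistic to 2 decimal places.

Under H₀ each category has probability 1/8, so each expected count is 312/8 = 39.
cat         O        E   (O−E)²/E
1          25       39      5.026
2          34       39      0.641
3          42       39      0.231
4          46       39      1.256
5          21       39      8.308
6          53       39      5.026
7          50       39      3.103
8          41       39      0.103
Sum = 23.69

23.69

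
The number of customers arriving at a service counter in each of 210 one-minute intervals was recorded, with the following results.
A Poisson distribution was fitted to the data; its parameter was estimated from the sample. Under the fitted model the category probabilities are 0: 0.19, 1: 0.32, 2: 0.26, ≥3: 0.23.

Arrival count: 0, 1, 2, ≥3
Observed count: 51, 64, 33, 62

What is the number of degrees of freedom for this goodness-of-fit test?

2

There are k = 4 categories and 1 parameter estimated from the data, so df = 4 − 1 − 1 = 2.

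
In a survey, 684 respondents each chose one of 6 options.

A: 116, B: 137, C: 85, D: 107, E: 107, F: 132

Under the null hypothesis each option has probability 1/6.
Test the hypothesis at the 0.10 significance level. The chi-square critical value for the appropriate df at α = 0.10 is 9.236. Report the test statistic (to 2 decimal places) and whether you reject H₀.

15.75; reject

Under H₀ each category has probability 1/6, so each expected count is 684/6 = 114.
A: (116 − 114)²/114 = 4/114 = 0.035
B: (137 − 114)²/114 = 529/114 = 4.640
C: (85 − 114)²/114 = 841/114 = 7.377
D: (107 − 114)²/114 = 49/114 = 0.430
E: (107 − 114)²/114 = 49/114 = 0.430
F: (132 − 114)²/114 = 324/114 = 2.842
Sum = 15.75
df = 5. Since 15.75 > 9.236, we reject H₀.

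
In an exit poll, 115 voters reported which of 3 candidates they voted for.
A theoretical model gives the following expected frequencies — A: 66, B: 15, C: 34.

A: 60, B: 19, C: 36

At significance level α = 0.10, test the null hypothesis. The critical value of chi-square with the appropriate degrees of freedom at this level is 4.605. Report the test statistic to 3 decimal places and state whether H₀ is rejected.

1.730; do not reject

χ² = (60−66)²/66 + (19−15)²/15 + (36−34)²/34
   = 0.5455 + 1.0667 + 0.1176
Sum = 1.730
df = 2. Since 1.730 < 4.605, we do not reject H₀.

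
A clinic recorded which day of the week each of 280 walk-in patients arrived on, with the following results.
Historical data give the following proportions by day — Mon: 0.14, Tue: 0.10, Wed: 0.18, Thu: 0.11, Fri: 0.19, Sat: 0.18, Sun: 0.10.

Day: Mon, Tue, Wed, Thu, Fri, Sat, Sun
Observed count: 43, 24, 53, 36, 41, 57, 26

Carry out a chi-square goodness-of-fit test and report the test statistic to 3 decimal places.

Expected counts E_i = n·p_i: 280×0.14 = 39.2, 280×0.10 = 28, 280×0.18 = 50.4, 280×0.11 = 30.8, 280×0.19 = 53.2, 280×0.18 = 50.4, 280×0.10 = 28.
χ² = (43−39.2)²/39.2 + (24−28)²/28 + (53−50.4)²/50.4 + (36−30.8)²/30.8 + (41−53.2)²/53.2 + (57−50.4)²/50.4 + (26−28)²/28
   = 0.3684 + 0.5714 + 0.1341 + 0.8779 + 2.7977 + 0.8643 + 0.1429
Sum = 5.757

5.757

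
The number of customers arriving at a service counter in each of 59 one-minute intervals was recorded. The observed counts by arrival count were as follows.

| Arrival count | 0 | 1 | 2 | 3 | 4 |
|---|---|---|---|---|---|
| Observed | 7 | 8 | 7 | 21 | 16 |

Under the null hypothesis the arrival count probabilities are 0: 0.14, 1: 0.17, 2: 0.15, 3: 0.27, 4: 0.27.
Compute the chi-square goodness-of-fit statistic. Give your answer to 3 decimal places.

Expected counts E_i = n·p_i: 59×0.14 = 8.26, 59×0.17 = 10.03, 59×0.15 = 8.85, 59×0.27 = 15.93, 59×0.27 = 15.93.
cat         O        E   (O−E)²/E
0           7     8.26     0.1922
1           8    10.03     0.4109
2           7     8.85     0.3867
3          21    15.93     1.6136
4          16    15.93     0.0003
Sum = 2.604

2.604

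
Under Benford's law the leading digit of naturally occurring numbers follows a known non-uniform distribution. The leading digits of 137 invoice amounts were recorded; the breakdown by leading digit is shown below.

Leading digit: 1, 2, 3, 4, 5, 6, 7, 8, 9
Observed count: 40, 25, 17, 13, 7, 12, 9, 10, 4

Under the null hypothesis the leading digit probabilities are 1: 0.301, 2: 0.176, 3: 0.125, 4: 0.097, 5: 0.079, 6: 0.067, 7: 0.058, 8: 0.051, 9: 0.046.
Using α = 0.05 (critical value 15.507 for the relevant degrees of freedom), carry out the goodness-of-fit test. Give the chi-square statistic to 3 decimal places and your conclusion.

Expected counts E_i = n·p_i: 137×0.301 = 41.237, 137×0.176 = 24.112, 137×0.125 = 17.125, 137×0.097 = 13.289, 137×0.079 = 10.823, 137×0.067 = 9.179, 137×0.058 = 7.946, 137×0.051 = 6.987, 137×0.046 = 6.302.
1: (40 − 41.237)²/41.237 = 1.530169/41.237 = 0.0371
2: (25 − 24.112)²/24.112 = 0.788544/24.112 = 0.0327
3: (17 − 17.125)²/17.125 = 0.015625/17.125 = 0.0009
4: (13 − 13.289)²/13.289 = 0.083521/13.289 = 0.0063
5: (7 − 10.823)²/10.823 = 14.615329/10.823 = 1.3504
6: (12 − 9.179)²/9.179 = 7.958041/9.179 = 0.8670
7: (9 − 7.946)²/7.946 = 1.110916/7.946 = 0.1398
8: (10 − 6.987)²/6.987 = 9.078169/6.987 = 1.2993
9: (4 − 6.302)²/6.302 = 5.299204/6.302 = 0.8409
Sum = 4.574
df = 8. Since 4.574 < 15.507, we do not reject H₀.

4.574; do not reject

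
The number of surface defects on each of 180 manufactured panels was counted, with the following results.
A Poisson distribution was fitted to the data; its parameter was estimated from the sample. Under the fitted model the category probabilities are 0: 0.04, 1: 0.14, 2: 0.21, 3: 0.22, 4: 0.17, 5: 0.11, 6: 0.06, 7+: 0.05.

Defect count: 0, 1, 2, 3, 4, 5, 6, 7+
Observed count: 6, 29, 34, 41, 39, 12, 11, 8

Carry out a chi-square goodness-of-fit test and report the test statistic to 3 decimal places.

6.698

Expected counts E_i = n·p_i: 180×0.04 = 7.2, 180×0.14 = 25.2, 180×0.21 = 37.8, 180×0.22 = 39.6, 180×0.17 = 30.6, 180×0.11 = 19.8, 180×0.06 = 10.8, 180×0.05 = 9.
χ² = (6−7.2)²/7.2 + (29−25.2)²/25.2 + (34−37.8)²/37.8 + (41−39.6)²/39.6 + (39−30.6)²/30.6 + (12−19.8)²/19.8 + (11−10.8)²/10.8 + (8−9)²/9
   = 0.2000 + 0.5730 + 0.3820 + 0.0495 + 2.3059 + 3.0727 + 0.0037 + 0.1111
Sum = 6.698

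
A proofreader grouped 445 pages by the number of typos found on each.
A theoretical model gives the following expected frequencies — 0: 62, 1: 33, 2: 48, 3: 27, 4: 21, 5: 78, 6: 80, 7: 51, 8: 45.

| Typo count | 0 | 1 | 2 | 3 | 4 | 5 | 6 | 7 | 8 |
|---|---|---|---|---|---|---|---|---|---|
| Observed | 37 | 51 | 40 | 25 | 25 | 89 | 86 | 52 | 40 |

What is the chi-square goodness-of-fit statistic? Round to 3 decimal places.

χ² = (37−62)²/62 + (51−33)²/33 + (40−48)²/48 + (25−27)²/27 + (25−21)²/21 + (89−78)²/78 + (86−80)²/80 + (52−51)²/51 + (40−45)²/45
   = 10.0806 + 9.8182 + 1.3333 + 0.1481 + 0.7619 + 1.5513 + 0.4500 + 0.0196 + 0.5556
Sum = 24.719

24.719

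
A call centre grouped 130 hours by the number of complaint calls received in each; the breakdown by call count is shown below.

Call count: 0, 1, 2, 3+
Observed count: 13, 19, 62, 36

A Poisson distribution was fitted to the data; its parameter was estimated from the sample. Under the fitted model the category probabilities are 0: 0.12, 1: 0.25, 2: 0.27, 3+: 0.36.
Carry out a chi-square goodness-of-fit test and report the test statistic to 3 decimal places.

Expected counts E_i = n·p_i: 130×0.12 = 15.6, 130×0.25 = 32.5, 130×0.27 = 35.1, 130×0.36 = 46.8.
χ² = (13−15.6)²/15.6 + (19−32.5)²/32.5 + (62−35.1)²/35.1 + (36−46.8)²/46.8
   = 0.4333 + 5.6077 + 20.6157 + 2.4923
Sum = 29.149

29.149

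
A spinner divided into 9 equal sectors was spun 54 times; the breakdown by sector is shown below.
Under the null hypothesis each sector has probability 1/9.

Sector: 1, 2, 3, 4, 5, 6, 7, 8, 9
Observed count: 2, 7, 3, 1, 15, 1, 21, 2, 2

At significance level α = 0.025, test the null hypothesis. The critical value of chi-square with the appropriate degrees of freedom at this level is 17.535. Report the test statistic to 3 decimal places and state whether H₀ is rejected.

Expected count for each of the 9 categories: 54/9 = 6.
cat         O        E   (O−E)²/E
1           2        6     2.6667
2           7        6     0.1667
3           3        6     1.5000
4           1        6     4.1667
5          15        6    13.5000
6           1        6     4.1667
7          21        6    37.5000
8           2        6     2.6667
9           2        6     2.6667
Sum = 69.000
df = 8. Since 69.000 > 17.535, we reject H₀.

69.000; reject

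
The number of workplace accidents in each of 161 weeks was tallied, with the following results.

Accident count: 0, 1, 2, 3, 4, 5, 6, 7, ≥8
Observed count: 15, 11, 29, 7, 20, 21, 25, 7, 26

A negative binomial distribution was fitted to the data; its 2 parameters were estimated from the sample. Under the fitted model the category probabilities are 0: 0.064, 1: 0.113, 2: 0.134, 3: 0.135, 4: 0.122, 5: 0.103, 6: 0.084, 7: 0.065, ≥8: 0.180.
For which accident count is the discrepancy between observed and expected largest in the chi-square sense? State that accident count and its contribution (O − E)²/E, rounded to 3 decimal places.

Expected counts E_i = n·p_i: 161×0.064 = 10.304, 161×0.113 = 18.193, 161×0.134 = 21.574, 161×0.135 = 21.735, 161×0.122 = 19.642, 161×0.103 = 16.583, 161×0.084 = 13.524, 161×0.065 = 10.465, 161×0.180 = 28.98.
cat         O        E   (O−E)²/E
0          15   10.304     2.1402
1          11   18.193     2.8439
2          29   21.574     2.5561
3           7   21.735     9.9894
4          20   19.642     0.0065
5          21   16.583     1.1765
6          25   13.524     9.7381
7           7   10.465     1.1473
≥8         26    28.98     0.3064
The largest term is for 3: 9.989.

3, 9.989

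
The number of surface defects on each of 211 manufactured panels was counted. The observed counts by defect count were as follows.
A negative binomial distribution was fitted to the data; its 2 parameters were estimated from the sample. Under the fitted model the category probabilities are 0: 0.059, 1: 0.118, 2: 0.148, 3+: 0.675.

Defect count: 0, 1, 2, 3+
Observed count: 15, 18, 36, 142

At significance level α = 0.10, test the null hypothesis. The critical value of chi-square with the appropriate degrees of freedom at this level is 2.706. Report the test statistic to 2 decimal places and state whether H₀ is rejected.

3.16; reject

Expected counts E_i = n·p_i: 211×0.059 = 12.449, 211×0.118 = 24.898, 211×0.148 = 31.228, 211×0.675 = 142.425.
cat         O        E   (O−E)²/E
0          15   12.449      0.523
1          18   24.898      1.911
2          36   31.228      0.729
3+        142  142.425      0.001
Sum = 3.16
df = 1. Since 3.16 > 2.706, we reject H₀.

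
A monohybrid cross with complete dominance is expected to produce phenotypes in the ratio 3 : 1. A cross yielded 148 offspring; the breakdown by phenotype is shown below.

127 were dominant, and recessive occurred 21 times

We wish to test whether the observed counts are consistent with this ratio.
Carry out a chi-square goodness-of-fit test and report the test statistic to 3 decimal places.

Ratio total = 4. Expected counts: 148×3/4 = 111, 148×1/4 = 37.
dominant: (127 − 111)²/111 = 256/111 = 2.3063
recessive: (21 − 37)²/37 = 256/37 = 6.9189
Sum = 9.225

9.225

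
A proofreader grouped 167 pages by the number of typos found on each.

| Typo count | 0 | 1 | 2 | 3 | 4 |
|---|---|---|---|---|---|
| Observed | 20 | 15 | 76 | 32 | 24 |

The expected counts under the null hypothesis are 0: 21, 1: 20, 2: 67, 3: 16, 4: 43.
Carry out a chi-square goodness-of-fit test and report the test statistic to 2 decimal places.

0: (20 − 21)²/21 = 1/21 = 0.048
1: (15 − 20)²/20 = 25/20 = 1.250
2: (76 − 67)²/67 = 81/67 = 1.209
3: (32 − 16)²/16 = 256/16 = 16.000
4: (24 − 43)²/43 = 361/43 = 8.395
Sum = 26.90

26.90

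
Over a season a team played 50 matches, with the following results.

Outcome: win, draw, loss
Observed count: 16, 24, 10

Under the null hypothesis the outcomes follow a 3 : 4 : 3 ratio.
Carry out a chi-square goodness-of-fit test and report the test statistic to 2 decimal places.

2.53

Ratio total = 10. Expected counts: 50×3/10 = 15, 50×4/10 = 20, 50×3/10 = 15.
χ² = (16−15)²/15 + (24−20)²/20 + (10−15)²/15
   = 0.067 + 0.800 + 1.667
Sum = 2.53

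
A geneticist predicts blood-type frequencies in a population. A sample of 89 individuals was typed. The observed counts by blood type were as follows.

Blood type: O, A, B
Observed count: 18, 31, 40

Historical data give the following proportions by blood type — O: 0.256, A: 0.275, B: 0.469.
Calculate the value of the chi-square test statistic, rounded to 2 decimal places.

Expected counts E_i = n·p_i: 89×0.256 = 22.784, 89×0.275 = 24.475, 89×0.469 = 41.741.
χ² = (18−22.784)²/22.784 + (31−24.475)²/24.475 + (40−41.741)²/41.741
   = 1.005 + 1.740 + 0.073
Sum = 2.82

2.82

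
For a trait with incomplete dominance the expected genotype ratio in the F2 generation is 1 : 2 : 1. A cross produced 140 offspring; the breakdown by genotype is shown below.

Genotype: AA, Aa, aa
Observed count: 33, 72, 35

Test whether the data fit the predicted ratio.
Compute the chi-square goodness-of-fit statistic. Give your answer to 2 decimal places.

0.17

Ratio total = 4. Expected counts: 140×1/4 = 35, 140×2/4 = 70, 140×1/4 = 35.
χ² = (33−35)²/35 + (72−70)²/70 + (35−35)²/35
   = 0.114 + 0.057 + 0.000
Sum = 0.17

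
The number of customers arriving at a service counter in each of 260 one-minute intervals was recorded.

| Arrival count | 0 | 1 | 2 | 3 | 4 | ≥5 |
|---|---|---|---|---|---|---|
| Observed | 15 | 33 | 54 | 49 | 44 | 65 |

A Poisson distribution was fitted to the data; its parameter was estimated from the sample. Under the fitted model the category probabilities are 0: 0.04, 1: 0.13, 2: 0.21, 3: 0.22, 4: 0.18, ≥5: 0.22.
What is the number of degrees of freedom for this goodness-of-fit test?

4

There are k = 6 categories and 1 parameter estimated from the data, so df = 6 − 1 − 1 = 4.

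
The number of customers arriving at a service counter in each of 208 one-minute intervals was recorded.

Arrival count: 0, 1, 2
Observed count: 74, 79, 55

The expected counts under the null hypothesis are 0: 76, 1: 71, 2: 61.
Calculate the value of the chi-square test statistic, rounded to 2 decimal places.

χ² = (74−76)²/76 + (79−71)²/71 + (55−61)²/61
   = 0.053 + 0.901 + 0.590
Sum = 1.54

1.54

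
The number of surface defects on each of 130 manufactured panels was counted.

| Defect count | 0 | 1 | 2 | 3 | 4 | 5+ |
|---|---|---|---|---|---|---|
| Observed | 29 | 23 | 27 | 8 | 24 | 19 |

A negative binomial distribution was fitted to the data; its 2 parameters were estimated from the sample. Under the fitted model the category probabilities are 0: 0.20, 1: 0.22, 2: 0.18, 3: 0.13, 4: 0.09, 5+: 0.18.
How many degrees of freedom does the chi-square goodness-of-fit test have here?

There are k = 6 categories and 2 parameters estimated from the data, so df = 6 − 1 − 2 = 3.

3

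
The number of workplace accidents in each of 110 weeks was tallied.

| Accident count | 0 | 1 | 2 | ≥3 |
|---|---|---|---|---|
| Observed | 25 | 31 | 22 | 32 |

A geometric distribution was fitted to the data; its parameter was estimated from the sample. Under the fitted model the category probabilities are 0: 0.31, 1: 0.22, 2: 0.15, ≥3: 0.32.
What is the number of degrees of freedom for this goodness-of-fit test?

There are k = 4 categories and 1 parameter estimated from the data, so df = 4 − 1 − 1 = 2.

2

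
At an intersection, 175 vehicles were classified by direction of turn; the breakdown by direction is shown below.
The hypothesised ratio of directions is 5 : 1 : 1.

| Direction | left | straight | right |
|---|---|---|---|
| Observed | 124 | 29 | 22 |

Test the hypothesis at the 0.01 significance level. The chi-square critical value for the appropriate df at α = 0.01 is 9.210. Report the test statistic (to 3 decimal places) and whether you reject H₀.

Ratio total = 7. Expected counts: 175×5/7 = 125, 175×1/7 = 25, 175×1/7 = 25.
cat           O        E   (O−E)²/E
left        124      125     0.0080
straight     29       25     0.6400
right        22       25     0.3600
Sum = 1.008
df = 2. Since 1.008 < 9.210, we do not reject H₀.

1.008; do not reject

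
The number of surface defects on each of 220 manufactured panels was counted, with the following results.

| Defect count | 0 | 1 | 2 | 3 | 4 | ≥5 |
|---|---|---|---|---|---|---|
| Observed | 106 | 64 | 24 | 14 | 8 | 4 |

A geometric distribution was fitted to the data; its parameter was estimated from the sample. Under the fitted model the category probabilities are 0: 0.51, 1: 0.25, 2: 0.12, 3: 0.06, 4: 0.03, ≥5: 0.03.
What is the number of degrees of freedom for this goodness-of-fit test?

4

There are k = 6 categories and 1 parameter estimated from the data, so df = 6 − 1 − 1 = 4.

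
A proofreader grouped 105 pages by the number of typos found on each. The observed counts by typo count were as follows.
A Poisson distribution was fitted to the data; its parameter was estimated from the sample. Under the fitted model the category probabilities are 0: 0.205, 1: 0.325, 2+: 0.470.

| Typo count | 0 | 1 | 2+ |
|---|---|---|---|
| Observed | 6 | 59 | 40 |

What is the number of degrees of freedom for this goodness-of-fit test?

There are k = 3 categories and 1 parameter estimated from the data, so df = 3 − 1 − 1 = 1.

1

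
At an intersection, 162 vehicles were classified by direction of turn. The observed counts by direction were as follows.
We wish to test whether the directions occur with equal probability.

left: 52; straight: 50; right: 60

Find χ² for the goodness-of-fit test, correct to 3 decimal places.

Under H₀ each category has probability 1/3, so each expected count is 162/3 = 54.
cat           O        E   (O−E)²/E
left         52       54     0.0741
straight     50       54     0.2963
right        60       54     0.6667
Sum = 1.037

1.037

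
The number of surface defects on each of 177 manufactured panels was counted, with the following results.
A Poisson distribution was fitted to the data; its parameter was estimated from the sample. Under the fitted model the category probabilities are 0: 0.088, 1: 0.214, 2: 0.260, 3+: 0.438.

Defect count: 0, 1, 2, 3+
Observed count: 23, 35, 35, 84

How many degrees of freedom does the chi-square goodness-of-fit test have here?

2

There are k = 4 categories and 1 parameter estimated from the data, so df = 4 − 1 − 1 = 2.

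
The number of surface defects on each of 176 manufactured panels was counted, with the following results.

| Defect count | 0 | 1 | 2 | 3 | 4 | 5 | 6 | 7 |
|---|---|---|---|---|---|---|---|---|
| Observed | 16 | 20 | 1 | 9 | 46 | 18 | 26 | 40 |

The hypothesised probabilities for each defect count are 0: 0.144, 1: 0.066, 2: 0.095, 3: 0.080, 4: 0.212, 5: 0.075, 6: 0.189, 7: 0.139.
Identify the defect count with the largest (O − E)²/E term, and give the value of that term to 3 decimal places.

2, 14.780

Expected counts E_i = n·p_i: 176×0.144 = 25.344, 176×0.066 = 11.616, 176×0.095 = 16.72, 176×0.080 = 14.08, 176×0.212 = 37.312, 176×0.075 = 13.2, 176×0.189 = 33.264, 176×0.139 = 24.464.
0: (16 − 25.344)²/25.344 = 87.310336/25.344 = 3.4450
1: (20 − 11.616)²/11.616 = 70.291456/11.616 = 6.0513
2: (1 − 16.72)²/16.72 = 247.1184/16.72 = 14.7798
3: (9 − 14.08)²/14.08 = 25.8064/14.08 = 1.8328
4: (46 − 37.312)²/37.312 = 75.481344/37.312 = 2.0230
5: (18 − 13.2)²/13.2 = 23.04/13.2 = 1.7455
6: (26 − 33.264)²/33.264 = 52.765696/33.264 = 1.5863
7: (40 − 24.464)²/24.464 = 241.367296/24.464 = 9.8662
The largest term is for 2: 14.780.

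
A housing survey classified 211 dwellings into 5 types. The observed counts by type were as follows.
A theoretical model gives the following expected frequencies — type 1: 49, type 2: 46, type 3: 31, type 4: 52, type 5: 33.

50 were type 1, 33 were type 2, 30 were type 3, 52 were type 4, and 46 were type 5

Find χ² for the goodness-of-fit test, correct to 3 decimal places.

8.848

cat         O        E   (O−E)²/E
type 1     50       49     0.0204
type 2     33       46     3.6739
type 3     30       31     0.0323
type 4     52       52     0.0000
type 5     46       33     5.1212
Sum = 8.848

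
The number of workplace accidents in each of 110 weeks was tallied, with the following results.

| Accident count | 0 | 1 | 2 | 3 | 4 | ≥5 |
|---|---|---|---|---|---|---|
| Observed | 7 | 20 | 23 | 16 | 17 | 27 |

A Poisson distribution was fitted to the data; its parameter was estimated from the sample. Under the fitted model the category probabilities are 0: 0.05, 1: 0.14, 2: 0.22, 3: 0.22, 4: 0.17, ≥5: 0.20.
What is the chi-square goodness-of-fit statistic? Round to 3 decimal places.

5.912

Expected counts E_i = n·p_i: 110×0.05 = 5.5, 110×0.14 = 15.4, 110×0.22 = 24.2, 110×0.22 = 24.2, 110×0.17 = 18.7, 110×0.20 = 22.
0: (7 − 5.5)²/5.5 = 2.25/5.5 = 0.4091
1: (20 − 15.4)²/15.4 = 21.16/15.4 = 1.3740
2: (23 − 24.2)²/24.2 = 1.44/24.2 = 0.0595
3: (16 − 24.2)²/24.2 = 67.24/24.2 = 2.7785
4: (17 − 18.7)²/18.7 = 2.89/18.7 = 0.1545
≥5: (27 − 22)²/22 = 25/22 = 1.1364
Sum = 5.912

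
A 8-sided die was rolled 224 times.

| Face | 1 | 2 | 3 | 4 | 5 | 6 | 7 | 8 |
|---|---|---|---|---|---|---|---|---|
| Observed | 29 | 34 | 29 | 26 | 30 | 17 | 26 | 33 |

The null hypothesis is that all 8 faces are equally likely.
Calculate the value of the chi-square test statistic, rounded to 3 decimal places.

7.000

Expected count for each of the 8 categories: 224/8 = 28.
cat         O        E   (O−E)²/E
1          29       28     0.0357
2          34       28     1.2857
3          29       28     0.0357
4          26       28     0.1429
5          30       28     0.1429
6          17       28     4.3214
7          26       28     0.1429
8          33       28     0.8929
Sum = 7.000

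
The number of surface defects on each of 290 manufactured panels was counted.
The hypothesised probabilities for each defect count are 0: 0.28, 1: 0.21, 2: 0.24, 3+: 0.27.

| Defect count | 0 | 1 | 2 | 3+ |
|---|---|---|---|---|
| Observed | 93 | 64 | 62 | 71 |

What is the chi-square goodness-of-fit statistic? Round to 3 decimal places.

Expected counts E_i = n·p_i: 290×0.28 = 81.2, 290×0.21 = 60.9, 290×0.24 = 69.6, 290×0.27 = 78.3.
cat         O        E   (O−E)²/E
0          93     81.2     1.7148
1          64     60.9     0.1578
2          62     69.6     0.8299
3+         71     78.3     0.6806
Sum = 3.383

3.383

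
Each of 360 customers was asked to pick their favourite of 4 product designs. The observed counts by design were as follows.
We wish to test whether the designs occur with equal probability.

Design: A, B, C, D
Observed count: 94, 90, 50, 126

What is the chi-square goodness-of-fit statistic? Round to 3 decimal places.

Expected count for each of the 4 categories: 360/4 = 90.
χ² = (94−90)²/90 + (90−90)²/90 + (50−90)²/90 + (126−90)²/90
   = 0.1778 + 0.0000 + 17.7778 + 14.4000
Sum = 32.356

32.356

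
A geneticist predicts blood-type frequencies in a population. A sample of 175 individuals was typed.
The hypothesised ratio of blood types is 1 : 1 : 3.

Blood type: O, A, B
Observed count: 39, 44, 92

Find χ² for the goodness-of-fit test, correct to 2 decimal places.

Ratio total = 5. Expected counts: 175×1/5 = 35, 175×1/5 = 35, 175×3/5 = 105.
O: (39 − 35)²/35 = 16/35 = 0.457
A: (44 − 35)²/35 = 81/35 = 2.314
B: (92 − 105)²/105 = 169/105 = 1.610
Sum = 4.38

4.38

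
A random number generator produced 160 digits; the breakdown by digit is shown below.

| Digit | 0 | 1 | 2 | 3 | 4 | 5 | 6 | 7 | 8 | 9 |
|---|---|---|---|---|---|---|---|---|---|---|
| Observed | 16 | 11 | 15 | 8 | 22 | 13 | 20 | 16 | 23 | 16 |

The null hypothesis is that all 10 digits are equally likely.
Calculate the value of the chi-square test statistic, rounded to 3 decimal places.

Under H₀ each category has probability 1/10, so each expected count is 160/10 = 16.
cat         O        E   (O−E)²/E
0          16       16     0.0000
1          11       16     1.5625
2          15       16     0.0625
3           8       16     4.0000
4          22       16     2.2500
5          13       16     0.5625
6          20       16     1.0000
7          16       16     0.0000
8          23       16     3.0625
9          16       16     0.0000
Sum = 12.500

12.500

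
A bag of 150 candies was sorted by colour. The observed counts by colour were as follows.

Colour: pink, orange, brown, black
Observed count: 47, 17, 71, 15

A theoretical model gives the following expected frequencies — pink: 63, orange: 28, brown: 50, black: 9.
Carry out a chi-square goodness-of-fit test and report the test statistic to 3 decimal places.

pink: (47 − 63)²/63 = 256/63 = 4.0635
orange: (17 − 28)²/28 = 121/28 = 4.3214
brown: (71 − 50)²/50 = 441/50 = 8.8200
black: (15 − 9)²/9 = 36/9 = 4.0000
Sum = 21.205

21.205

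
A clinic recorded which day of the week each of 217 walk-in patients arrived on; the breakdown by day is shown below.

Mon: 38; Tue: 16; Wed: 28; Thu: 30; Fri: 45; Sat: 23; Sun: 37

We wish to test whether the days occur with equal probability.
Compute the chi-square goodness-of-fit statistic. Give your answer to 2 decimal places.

Under H₀ each category has probability 1/7, so each expected count is 217/7 = 31.
χ² = (38−31)²/31 + (16−31)²/31 + (28−31)²/31 + (30−31)²/31 + (45−31)²/31 + (23−31)²/31 + (37−31)²/31
   = 1.581 + 7.258 + 0.290 + 0.032 + 6.323 + 2.065 + 1.161
Sum = 18.71

18.71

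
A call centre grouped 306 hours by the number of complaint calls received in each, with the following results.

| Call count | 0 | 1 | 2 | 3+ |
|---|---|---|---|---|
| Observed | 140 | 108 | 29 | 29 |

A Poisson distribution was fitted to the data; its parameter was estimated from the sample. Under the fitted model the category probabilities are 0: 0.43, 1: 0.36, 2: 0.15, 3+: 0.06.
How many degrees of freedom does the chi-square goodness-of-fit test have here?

There are k = 4 categories and 1 parameter estimated from the data, so df = 4 − 1 − 1 = 2.

2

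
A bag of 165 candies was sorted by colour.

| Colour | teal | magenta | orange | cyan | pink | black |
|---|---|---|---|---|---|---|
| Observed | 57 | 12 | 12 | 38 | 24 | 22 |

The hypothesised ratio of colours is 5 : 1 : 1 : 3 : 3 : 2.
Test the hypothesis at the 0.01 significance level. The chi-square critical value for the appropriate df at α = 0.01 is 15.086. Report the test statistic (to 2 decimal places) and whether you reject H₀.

3.47; do not reject

Ratio total = 15. Expected counts: 165×5/15 = 55, 165×1/15 = 11, 165×1/15 = 11, 165×3/15 = 33, 165×3/15 = 33, 165×2/15 = 22.
cat          O        E   (O−E)²/E
teal        57       55      0.073
magenta     12       11      0.091
orange      12       11      0.091
cyan        38       33      0.758
pink        24       33      2.455
black       22       22      0.000
Sum = 3.47
df = 5. Since 3.47 < 15.086, we do not reject H₀.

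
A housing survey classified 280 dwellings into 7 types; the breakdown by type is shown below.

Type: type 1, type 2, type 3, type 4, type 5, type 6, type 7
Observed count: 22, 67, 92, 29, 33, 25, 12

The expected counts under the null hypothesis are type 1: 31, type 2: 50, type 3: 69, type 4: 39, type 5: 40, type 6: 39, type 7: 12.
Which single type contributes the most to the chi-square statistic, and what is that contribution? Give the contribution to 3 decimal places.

χ² = (22−31)²/31 + (67−50)²/50 + (92−69)²/69 + (29−39)²/39 + (33−40)²/40 + (25−39)²/39 + (12−12)²/12
   = 2.6129 + 5.7800 + 7.6667 + 2.5641 + 1.2250 + 5.0256 + 0.0000
The largest term is for type 3: 7.667.

type 3, 7.667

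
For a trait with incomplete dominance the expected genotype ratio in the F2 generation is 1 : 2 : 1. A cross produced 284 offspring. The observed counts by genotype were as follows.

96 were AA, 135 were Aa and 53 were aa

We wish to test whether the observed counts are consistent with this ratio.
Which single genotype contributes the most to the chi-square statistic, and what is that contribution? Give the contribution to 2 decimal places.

AA, 8.80

Ratio total = 4. Expected counts: 284×1/4 = 71, 284×2/4 = 142, 284×1/4 = 71.
AA: (96 − 71)²/71 = 625/71 = 8.803
Aa: (135 − 142)²/142 = 49/142 = 0.345
aa: (53 − 71)²/71 = 324/71 = 4.563
The largest term is for AA: 8.80.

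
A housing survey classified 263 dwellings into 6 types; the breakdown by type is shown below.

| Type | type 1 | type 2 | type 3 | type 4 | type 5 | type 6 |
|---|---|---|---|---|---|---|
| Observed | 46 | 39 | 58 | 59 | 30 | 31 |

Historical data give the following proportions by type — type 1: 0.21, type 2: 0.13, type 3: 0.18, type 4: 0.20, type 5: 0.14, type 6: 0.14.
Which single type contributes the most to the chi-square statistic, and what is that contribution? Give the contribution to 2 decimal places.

type 3, 2.40

Expected counts E_i = n·p_i: 263×0.21 = 55.23, 263×0.13 = 34.19, 263×0.18 = 47.34, 263×0.20 = 52.6, 263×0.14 = 36.82, 263×0.14 = 36.82.
cat         O        E   (O−E)²/E
type 1     46    55.23      1.543
type 2     39    34.19      0.677
type 3     58    47.34      2.400
type 4     59     52.6      0.779
type 5     30    36.82      1.263
type 6     31    36.82      0.920
The largest term is for type 3: 2.40.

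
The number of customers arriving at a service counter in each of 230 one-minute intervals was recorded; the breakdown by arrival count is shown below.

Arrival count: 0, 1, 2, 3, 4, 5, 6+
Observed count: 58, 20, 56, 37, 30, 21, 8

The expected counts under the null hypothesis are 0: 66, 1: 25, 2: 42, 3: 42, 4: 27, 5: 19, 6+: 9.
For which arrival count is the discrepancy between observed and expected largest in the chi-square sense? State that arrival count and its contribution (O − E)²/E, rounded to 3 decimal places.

cat         O        E   (O−E)²/E
0          58       66     0.9697
1          20       25     1.0000
2          56       42     4.6667
3          37       42     0.5952
4          30       27     0.3333
5          21       19     0.2105
6+          8        9     0.1111
The largest term is for 2: 4.667.

2, 4.667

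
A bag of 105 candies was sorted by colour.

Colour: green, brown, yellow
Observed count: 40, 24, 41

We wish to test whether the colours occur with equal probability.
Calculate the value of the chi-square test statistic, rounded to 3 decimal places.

Expected count for each of the 3 categories: 105/3 = 35.
cat         O        E   (O−E)²/E
green      40       35     0.7143
brown      24       35     3.4571
yellow     41       35     1.0286
Sum = 5.200

5.200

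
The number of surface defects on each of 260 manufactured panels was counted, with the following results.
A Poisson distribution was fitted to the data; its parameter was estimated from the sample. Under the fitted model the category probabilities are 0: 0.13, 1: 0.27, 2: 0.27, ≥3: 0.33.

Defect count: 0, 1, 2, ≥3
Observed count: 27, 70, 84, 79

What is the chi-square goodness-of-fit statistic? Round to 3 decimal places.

Expected counts E_i = n·p_i: 260×0.13 = 33.8, 260×0.27 = 70.2, 260×0.27 = 70.2, 260×0.33 = 85.8.
χ² = (27−33.8)²/33.8 + (70−70.2)²/70.2 + (84−70.2)²/70.2 + (79−85.8)²/85.8
   = 1.3680 + 0.0006 + 2.7128 + 0.5389
Sum = 4.620

4.620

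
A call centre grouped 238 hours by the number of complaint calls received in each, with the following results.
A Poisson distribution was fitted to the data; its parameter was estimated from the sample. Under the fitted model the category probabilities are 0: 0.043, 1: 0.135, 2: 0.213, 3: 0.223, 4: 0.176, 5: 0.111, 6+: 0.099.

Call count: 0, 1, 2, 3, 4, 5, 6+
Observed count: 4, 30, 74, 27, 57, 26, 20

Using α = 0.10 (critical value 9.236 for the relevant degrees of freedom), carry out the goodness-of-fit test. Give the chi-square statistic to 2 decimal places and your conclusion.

Expected counts E_i = n·p_i: 238×0.043 = 10.234, 238×0.135 = 32.13, 238×0.213 = 50.694, 238×0.223 = 53.074, 238×0.176 = 41.888, 238×0.111 = 26.418, 238×0.099 = 23.562.
0: (4 − 10.234)²/10.234 = 38.862756/10.234 = 3.797
1: (30 − 32.13)²/32.13 = 4.5369/32.13 = 0.141
2: (74 − 50.694)²/50.694 = 543.169636/50.694 = 10.715
3: (27 − 53.074)²/53.074 = 679.853476/53.074 = 12.810
4: (57 − 41.888)²/41.888 = 228.372544/41.888 = 5.452
5: (26 − 26.418)²/26.418 = 0.174724/26.418 = 0.007
6+: (20 − 23.562)²/23.562 = 12.687844/23.562 = 0.538
Sum = 33.46
df = 5. Since 33.46 > 9.236, we reject H₀.

33.46; reject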